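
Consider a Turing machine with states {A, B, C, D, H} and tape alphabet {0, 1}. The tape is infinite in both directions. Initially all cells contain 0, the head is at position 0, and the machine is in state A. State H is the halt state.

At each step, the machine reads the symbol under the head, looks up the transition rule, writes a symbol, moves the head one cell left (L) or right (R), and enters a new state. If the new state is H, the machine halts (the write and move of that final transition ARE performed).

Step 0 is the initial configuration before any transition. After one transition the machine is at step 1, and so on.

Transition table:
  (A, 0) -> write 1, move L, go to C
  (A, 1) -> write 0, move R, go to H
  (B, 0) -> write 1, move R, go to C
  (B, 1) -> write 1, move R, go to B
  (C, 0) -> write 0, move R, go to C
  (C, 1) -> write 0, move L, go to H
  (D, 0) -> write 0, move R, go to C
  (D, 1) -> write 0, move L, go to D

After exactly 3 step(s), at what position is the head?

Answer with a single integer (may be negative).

Step 1: in state A at pos 0, read 0 -> (A,0)->write 1,move L,goto C. Now: state=C, head=-1, tape[-2..1]=0010 (head:  ^)
Step 2: in state C at pos -1, read 0 -> (C,0)->write 0,move R,goto C. Now: state=C, head=0, tape[-2..1]=0010 (head:   ^)
Step 3: in state C at pos 0, read 1 -> (C,1)->write 0,move L,goto H. Now: state=H, head=-1, tape[-2..1]=0000 (head:  ^)

Answer: -1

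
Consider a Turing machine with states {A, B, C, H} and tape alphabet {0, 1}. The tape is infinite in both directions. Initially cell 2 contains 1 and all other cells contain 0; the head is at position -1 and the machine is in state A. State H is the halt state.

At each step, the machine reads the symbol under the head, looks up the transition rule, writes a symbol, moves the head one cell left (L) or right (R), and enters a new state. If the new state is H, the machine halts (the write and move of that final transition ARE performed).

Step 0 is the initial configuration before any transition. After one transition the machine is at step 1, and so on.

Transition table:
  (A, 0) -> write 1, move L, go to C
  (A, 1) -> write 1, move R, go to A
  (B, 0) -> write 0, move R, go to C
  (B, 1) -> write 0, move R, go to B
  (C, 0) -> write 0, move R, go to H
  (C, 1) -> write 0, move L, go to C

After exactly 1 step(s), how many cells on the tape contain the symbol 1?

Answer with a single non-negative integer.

Step 1: in state A at pos -1, read 0 -> (A,0)->write 1,move L,goto C. Now: state=C, head=-2, tape[-3..3]=0010010 (head:  ^)
Cells containing 1 after step 1: {-1, 2} -> 2 cell(s)

Answer: 2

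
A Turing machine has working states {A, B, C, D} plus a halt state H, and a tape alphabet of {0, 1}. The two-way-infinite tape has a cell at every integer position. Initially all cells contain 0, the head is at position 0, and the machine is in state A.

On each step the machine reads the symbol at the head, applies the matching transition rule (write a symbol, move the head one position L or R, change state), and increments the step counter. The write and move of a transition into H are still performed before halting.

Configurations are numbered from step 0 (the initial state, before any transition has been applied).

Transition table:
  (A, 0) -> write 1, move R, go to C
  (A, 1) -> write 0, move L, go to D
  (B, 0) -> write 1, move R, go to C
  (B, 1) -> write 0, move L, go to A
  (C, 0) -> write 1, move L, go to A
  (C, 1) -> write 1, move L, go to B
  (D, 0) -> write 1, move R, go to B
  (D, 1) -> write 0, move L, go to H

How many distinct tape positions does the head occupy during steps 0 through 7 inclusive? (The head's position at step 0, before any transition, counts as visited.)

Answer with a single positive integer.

Answer: 3

Derivation:
Step 1: in state A at pos 0, read 0 -> (A,0)->write 1,move R,goto C. Now: state=C, head=1, tape[-1..2]=0100 (head:   ^)
Step 2: in state C at pos 1, read 0 -> (C,0)->write 1,move L,goto A. Now: state=A, head=0, tape[-1..2]=0110 (head:  ^)
Step 3: in state A at pos 0, read 1 -> (A,1)->write 0,move L,goto D. Now: state=D, head=-1, tape[-2..2]=00010 (head:  ^)
Step 4: in state D at pos -1, read 0 -> (D,0)->write 1,move R,goto B. Now: state=B, head=0, tape[-2..2]=01010 (head:   ^)
Step 5: in state B at pos 0, read 0 -> (B,0)->write 1,move R,goto C. Now: state=C, head=1, tape[-2..2]=01110 (head:    ^)
Step 6: in state C at pos 1, read 1 -> (C,1)->write 1,move L,goto B. Now: state=B, head=0, tape[-2..2]=01110 (head:   ^)
Step 7: in state B at pos 0, read 1 -> (B,1)->write 0,move L,goto A. Now: state=A, head=-1, tape[-2..2]=01010 (head:  ^)
Head positions at steps 0..7: starting at 0, distinct positions visited = {-1, 0, 1} -> 3 position(s)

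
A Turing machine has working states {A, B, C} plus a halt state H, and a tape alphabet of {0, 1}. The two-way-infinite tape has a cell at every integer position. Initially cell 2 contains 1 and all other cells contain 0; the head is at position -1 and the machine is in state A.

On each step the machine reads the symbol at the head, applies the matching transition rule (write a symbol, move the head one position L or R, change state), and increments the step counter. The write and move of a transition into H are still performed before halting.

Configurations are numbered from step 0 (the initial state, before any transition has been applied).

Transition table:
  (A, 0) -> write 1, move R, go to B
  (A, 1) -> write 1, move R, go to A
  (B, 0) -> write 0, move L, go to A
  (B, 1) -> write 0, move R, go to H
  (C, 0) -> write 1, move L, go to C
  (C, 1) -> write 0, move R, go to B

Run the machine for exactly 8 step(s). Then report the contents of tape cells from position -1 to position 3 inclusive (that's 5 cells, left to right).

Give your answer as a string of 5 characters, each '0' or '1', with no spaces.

Answer: 11100

Derivation:
Step 1: in state A at pos -1, read 0 -> (A,0)->write 1,move R,goto B. Now: state=B, head=0, tape[-2..3]=010010 (head:   ^)
Step 2: in state B at pos 0, read 0 -> (B,0)->write 0,move L,goto A. Now: state=A, head=-1, tape[-2..3]=010010 (head:  ^)
Step 3: in state A at pos -1, read 1 -> (A,1)->write 1,move R,goto A. Now: state=A, head=0, tape[-2..3]=010010 (head:   ^)
Step 4: in state A at pos 0, read 0 -> (A,0)->write 1,move R,goto B. Now: state=B, head=1, tape[-2..3]=011010 (head:    ^)
Step 5: in state B at pos 1, read 0 -> (B,0)->write 0,move L,goto A. Now: state=A, head=0, tape[-2..3]=011010 (head:   ^)
Step 6: in state A at pos 0, read 1 -> (A,1)->write 1,move R,goto A. Now: state=A, head=1, tape[-2..3]=011010 (head:    ^)
Step 7: in state A at pos 1, read 0 -> (A,0)->write 1,move R,goto B. Now: state=B, head=2, tape[-2..3]=011110 (head:     ^)
Step 8: in state B at pos 2, read 1 -> (B,1)->write 0,move R,goto H. Now: state=H, head=3, tape[-2..4]=0111000 (head:      ^)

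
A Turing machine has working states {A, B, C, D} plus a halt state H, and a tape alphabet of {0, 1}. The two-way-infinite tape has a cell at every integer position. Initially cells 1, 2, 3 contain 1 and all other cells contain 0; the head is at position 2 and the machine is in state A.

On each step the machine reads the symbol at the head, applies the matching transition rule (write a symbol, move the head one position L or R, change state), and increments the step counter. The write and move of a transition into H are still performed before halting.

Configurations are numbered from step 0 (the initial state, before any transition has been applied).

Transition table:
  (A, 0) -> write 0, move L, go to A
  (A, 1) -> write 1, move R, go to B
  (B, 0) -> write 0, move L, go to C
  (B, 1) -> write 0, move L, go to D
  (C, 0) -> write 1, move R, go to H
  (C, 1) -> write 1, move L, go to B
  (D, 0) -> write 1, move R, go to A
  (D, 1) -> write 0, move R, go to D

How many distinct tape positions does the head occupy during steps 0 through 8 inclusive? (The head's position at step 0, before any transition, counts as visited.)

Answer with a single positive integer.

Step 1: in state A at pos 2, read 1 -> (A,1)->write 1,move R,goto B. Now: state=B, head=3, tape[0..4]=01110 (head:    ^)
Step 2: in state B at pos 3, read 1 -> (B,1)->write 0,move L,goto D. Now: state=D, head=2, tape[0..4]=01100 (head:   ^)
Step 3: in state D at pos 2, read 1 -> (D,1)->write 0,move R,goto D. Now: state=D, head=3, tape[0..4]=01000 (head:    ^)
Step 4: in state D at pos 3, read 0 -> (D,0)->write 1,move R,goto A. Now: state=A, head=4, tape[0..5]=010100 (head:     ^)
Step 5: in state A at pos 4, read 0 -> (A,0)->write 0,move L,goto A. Now: state=A, head=3, tape[0..5]=010100 (head:    ^)
Step 6: in state A at pos 3, read 1 -> (A,1)->write 1,move R,goto B. Now: state=B, head=4, tape[0..5]=010100 (head:     ^)
Step 7: in state B at pos 4, read 0 -> (B,0)->write 0,move L,goto C. Now: state=C, head=3, tape[0..5]=010100 (head:    ^)
Step 8: in state C at pos 3, read 1 -> (C,1)->write 1,move L,goto B. Now: state=B, head=2, tape[0..5]=010100 (head:   ^)
Head positions at steps 0..8: starting at 2, distinct positions visited = {2, 3, 4} -> 3 position(s)

Answer: 3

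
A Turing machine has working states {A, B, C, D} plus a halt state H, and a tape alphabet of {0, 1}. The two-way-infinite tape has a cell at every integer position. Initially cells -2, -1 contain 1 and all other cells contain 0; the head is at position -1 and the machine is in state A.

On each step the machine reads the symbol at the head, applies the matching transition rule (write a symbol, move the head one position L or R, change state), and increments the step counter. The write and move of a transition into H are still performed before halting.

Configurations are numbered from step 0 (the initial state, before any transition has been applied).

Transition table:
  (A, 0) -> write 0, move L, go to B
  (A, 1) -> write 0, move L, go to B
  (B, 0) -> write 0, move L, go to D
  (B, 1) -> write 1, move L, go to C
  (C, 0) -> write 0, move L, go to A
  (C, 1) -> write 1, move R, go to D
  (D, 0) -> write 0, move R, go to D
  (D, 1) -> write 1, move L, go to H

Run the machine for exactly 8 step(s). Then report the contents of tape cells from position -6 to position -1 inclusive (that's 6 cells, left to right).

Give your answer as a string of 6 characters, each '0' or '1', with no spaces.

Step 1: in state A at pos -1, read 1 -> (A,1)->write 0,move L,goto B. Now: state=B, head=-2, tape[-3..0]=0100 (head:  ^)
Step 2: in state B at pos -2, read 1 -> (B,1)->write 1,move L,goto C. Now: state=C, head=-3, tape[-4..0]=00100 (head:  ^)
Step 3: in state C at pos -3, read 0 -> (C,0)->write 0,move L,goto A. Now: state=A, head=-4, tape[-5..0]=000100 (head:  ^)
Step 4: in state A at pos -4, read 0 -> (A,0)->write 0,move L,goto B. Now: state=B, head=-5, tape[-6..0]=0000100 (head:  ^)
Step 5: in state B at pos -5, read 0 -> (B,0)->write 0,move L,goto D. Now: state=D, head=-6, tape[-7..0]=00000100 (head:  ^)
Step 6: in state D at pos -6, read 0 -> (D,0)->write 0,move R,goto D. Now: state=D, head=-5, tape[-7..0]=00000100 (head:   ^)
Step 7: in state D at pos -5, read 0 -> (D,0)->write 0,move R,goto D. Now: state=D, head=-4, tape[-7..0]=00000100 (head:    ^)
Step 8: in state D at pos -4, read 0 -> (D,0)->write 0,move R,goto D. Now: state=D, head=-3, tape[-7..0]=00000100 (head:     ^)

Answer: 000010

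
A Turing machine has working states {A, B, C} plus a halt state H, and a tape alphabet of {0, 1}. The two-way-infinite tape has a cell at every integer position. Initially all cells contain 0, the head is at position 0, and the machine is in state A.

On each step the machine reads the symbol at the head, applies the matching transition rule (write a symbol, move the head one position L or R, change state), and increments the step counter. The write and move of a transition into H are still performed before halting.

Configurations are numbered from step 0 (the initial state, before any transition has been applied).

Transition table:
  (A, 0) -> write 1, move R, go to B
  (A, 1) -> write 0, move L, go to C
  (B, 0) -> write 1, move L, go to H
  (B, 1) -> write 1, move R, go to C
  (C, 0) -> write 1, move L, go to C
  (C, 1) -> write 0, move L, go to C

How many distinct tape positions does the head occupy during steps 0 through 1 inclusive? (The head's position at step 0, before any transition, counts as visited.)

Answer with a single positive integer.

Answer: 2

Derivation:
Step 1: in state A at pos 0, read 0 -> (A,0)->write 1,move R,goto B. Now: state=B, head=1, tape[-1..2]=0100 (head:   ^)
Head positions at steps 0..1: starting at 0, distinct positions visited = {0, 1} -> 2 position(s)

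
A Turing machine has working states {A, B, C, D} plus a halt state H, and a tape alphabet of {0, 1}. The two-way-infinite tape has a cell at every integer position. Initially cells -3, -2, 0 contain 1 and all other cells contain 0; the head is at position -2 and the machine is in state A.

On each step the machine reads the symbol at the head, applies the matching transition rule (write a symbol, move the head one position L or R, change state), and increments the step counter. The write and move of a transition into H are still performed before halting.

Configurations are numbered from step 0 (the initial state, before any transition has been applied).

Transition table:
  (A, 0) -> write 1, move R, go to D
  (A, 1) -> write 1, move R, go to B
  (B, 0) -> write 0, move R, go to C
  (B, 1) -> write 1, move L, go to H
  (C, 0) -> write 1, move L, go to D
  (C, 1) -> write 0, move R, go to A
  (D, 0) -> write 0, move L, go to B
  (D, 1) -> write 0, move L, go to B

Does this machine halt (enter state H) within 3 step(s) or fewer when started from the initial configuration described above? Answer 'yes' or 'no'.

Step 1: in state A at pos -2, read 1 -> (A,1)->write 1,move R,goto B. Now: state=B, head=-1, tape[-4..1]=011010 (head:    ^)
Step 2: in state B at pos -1, read 0 -> (B,0)->write 0,move R,goto C. Now: state=C, head=0, tape[-4..1]=011010 (head:     ^)
Step 3: in state C at pos 0, read 1 -> (C,1)->write 0,move R,goto A. Now: state=A, head=1, tape[-4..2]=0110000 (head:      ^)
After 3 step(s): state = A (not H) -> not halted within 3 -> no

Answer: no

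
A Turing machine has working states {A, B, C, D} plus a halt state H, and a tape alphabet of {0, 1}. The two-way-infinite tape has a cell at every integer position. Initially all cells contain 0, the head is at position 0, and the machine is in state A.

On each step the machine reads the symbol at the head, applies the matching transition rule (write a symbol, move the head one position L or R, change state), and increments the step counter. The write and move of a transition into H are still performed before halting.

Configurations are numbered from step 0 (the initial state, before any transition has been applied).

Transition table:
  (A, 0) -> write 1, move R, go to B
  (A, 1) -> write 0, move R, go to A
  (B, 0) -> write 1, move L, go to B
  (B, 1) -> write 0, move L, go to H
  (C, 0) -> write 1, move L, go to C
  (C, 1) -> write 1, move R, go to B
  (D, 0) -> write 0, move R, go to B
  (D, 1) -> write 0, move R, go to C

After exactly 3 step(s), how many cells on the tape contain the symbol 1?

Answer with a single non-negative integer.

Answer: 1

Derivation:
Step 1: in state A at pos 0, read 0 -> (A,0)->write 1,move R,goto B. Now: state=B, head=1, tape[-1..2]=0100 (head:   ^)
Step 2: in state B at pos 1, read 0 -> (B,0)->write 1,move L,goto B. Now: state=B, head=0, tape[-1..2]=0110 (head:  ^)
Step 3: in state B at pos 0, read 1 -> (B,1)->write 0,move L,goto H. Now: state=H, head=-1, tape[-2..2]=00010 (head:  ^)
Cells containing 1 after step 3: {1} -> 1 cell(s)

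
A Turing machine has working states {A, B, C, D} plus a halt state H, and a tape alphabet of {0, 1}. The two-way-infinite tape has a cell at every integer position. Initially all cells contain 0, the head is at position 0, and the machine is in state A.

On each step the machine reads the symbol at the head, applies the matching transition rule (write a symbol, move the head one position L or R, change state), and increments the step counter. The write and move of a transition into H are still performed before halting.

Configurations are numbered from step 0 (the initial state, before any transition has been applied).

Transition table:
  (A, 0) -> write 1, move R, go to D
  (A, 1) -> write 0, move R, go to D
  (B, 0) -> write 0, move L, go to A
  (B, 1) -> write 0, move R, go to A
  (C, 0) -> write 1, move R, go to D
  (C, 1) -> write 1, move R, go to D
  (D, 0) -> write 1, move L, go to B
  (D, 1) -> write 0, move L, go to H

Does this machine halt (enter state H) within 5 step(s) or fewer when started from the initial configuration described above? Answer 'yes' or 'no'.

Step 1: in state A at pos 0, read 0 -> (A,0)->write 1,move R,goto D. Now: state=D, head=1, tape[-1..2]=0100 (head:   ^)
Step 2: in state D at pos 1, read 0 -> (D,0)->write 1,move L,goto B. Now: state=B, head=0, tape[-1..2]=0110 (head:  ^)
Step 3: in state B at pos 0, read 1 -> (B,1)->write 0,move R,goto A. Now: state=A, head=1, tape[-1..2]=0010 (head:   ^)
Step 4: in state A at pos 1, read 1 -> (A,1)->write 0,move R,goto D. Now: state=D, head=2, tape[-1..3]=00000 (head:    ^)
Step 5: in state D at pos 2, read 0 -> (D,0)->write 1,move L,goto B. Now: state=B, head=1, tape[-1..3]=00010 (head:   ^)
After 5 step(s): state = B (not H) -> not halted within 5 -> no

Answer: no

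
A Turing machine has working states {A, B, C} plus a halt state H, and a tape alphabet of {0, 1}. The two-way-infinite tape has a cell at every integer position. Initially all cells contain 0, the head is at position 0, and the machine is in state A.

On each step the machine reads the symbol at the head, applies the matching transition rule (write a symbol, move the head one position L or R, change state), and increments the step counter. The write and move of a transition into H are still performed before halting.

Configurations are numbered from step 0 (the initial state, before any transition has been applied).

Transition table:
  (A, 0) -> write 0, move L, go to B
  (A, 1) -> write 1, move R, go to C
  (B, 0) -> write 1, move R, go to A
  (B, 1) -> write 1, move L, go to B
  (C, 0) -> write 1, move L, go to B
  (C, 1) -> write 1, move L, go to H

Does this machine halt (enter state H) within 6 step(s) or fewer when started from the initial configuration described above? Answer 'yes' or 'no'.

Answer: no

Derivation:
Step 1: in state A at pos 0, read 0 -> (A,0)->write 0,move L,goto B. Now: state=B, head=-1, tape[-2..1]=0000 (head:  ^)
Step 2: in state B at pos -1, read 0 -> (B,0)->write 1,move R,goto A. Now: state=A, head=0, tape[-2..1]=0100 (head:   ^)
Step 3: in state A at pos 0, read 0 -> (A,0)->write 0,move L,goto B. Now: state=B, head=-1, tape[-2..1]=0100 (head:  ^)
Step 4: in state B at pos -1, read 1 -> (B,1)->write 1,move L,goto B. Now: state=B, head=-2, tape[-3..1]=00100 (head:  ^)
Step 5: in state B at pos -2, read 0 -> (B,0)->write 1,move R,goto A. Now: state=A, head=-1, tape[-3..1]=01100 (head:   ^)
Step 6: in state A at pos -1, read 1 -> (A,1)->write 1,move R,goto C. Now: state=C, head=0, tape[-3..1]=01100 (head:    ^)
After 6 step(s): state = C (not H) -> not halted within 6 -> no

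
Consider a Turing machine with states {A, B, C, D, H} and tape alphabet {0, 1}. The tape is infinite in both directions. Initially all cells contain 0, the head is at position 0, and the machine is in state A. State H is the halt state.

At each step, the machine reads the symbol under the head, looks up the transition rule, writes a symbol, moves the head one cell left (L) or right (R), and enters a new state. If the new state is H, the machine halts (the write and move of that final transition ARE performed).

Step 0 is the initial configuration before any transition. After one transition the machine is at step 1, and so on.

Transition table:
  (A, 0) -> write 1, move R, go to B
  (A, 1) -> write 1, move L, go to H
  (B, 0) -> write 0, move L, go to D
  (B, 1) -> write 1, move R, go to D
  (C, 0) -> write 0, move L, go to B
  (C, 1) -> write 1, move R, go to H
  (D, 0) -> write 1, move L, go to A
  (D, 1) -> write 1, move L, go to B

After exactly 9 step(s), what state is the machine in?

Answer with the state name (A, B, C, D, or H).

Step 1: in state A at pos 0, read 0 -> (A,0)->write 1,move R,goto B. Now: state=B, head=1, tape[-1..2]=0100 (head:   ^)
Step 2: in state B at pos 1, read 0 -> (B,0)->write 0,move L,goto D. Now: state=D, head=0, tape[-1..2]=0100 (head:  ^)
Step 3: in state D at pos 0, read 1 -> (D,1)->write 1,move L,goto B. Now: state=B, head=-1, tape[-2..2]=00100 (head:  ^)
Step 4: in state B at pos -1, read 0 -> (B,0)->write 0,move L,goto D. Now: state=D, head=-2, tape[-3..2]=000100 (head:  ^)
Step 5: in state D at pos -2, read 0 -> (D,0)->write 1,move L,goto A. Now: state=A, head=-3, tape[-4..2]=0010100 (head:  ^)
Step 6: in state A at pos -3, read 0 -> (A,0)->write 1,move R,goto B. Now: state=B, head=-2, tape[-4..2]=0110100 (head:   ^)
Step 7: in state B at pos -2, read 1 -> (B,1)->write 1,move R,goto D. Now: state=D, head=-1, tape[-4..2]=0110100 (head:    ^)
Step 8: in state D at pos -1, read 0 -> (D,0)->write 1,move L,goto A. Now: state=A, head=-2, tape[-4..2]=0111100 (head:   ^)
Step 9: in state A at pos -2, read 1 -> (A,1)->write 1,move L,goto H. Now: state=H, head=-3, tape[-4..2]=0111100 (head:  ^)

Answer: H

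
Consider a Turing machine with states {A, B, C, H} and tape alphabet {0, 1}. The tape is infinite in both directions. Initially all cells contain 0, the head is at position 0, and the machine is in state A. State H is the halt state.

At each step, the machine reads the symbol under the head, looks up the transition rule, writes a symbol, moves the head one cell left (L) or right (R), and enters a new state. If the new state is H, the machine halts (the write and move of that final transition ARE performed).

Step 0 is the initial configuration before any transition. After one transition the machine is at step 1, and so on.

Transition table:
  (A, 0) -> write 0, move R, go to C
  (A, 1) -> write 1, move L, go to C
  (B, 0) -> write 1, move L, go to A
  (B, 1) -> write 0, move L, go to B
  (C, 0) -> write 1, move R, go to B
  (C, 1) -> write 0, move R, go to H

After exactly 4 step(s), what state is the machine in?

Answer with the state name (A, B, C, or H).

Answer: C

Derivation:
Step 1: in state A at pos 0, read 0 -> (A,0)->write 0,move R,goto C. Now: state=C, head=1, tape[-1..2]=0000 (head:   ^)
Step 2: in state C at pos 1, read 0 -> (C,0)->write 1,move R,goto B. Now: state=B, head=2, tape[-1..3]=00100 (head:    ^)
Step 3: in state B at pos 2, read 0 -> (B,0)->write 1,move L,goto A. Now: state=A, head=1, tape[-1..3]=00110 (head:   ^)
Step 4: in state A at pos 1, read 1 -> (A,1)->write 1,move L,goto C. Now: state=C, head=0, tape[-1..3]=00110 (head:  ^)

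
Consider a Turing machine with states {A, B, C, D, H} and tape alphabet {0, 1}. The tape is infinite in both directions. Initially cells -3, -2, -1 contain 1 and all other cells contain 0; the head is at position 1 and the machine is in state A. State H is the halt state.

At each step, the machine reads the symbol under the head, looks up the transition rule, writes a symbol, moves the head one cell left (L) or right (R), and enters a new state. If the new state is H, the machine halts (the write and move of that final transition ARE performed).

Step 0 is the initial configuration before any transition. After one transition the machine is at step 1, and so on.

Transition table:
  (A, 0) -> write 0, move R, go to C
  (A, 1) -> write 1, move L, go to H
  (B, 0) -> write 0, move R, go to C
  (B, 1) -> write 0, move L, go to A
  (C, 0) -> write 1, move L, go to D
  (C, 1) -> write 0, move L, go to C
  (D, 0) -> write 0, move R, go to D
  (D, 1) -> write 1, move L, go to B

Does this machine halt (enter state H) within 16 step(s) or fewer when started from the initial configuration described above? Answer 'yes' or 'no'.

Step 1: in state A at pos 1, read 0 -> (A,0)->write 0,move R,goto C. Now: state=C, head=2, tape[-4..3]=01110000 (head:       ^)
Step 2: in state C at pos 2, read 0 -> (C,0)->write 1,move L,goto D. Now: state=D, head=1, tape[-4..3]=01110010 (head:      ^)
Step 3: in state D at pos 1, read 0 -> (D,0)->write 0,move R,goto D. Now: state=D, head=2, tape[-4..3]=01110010 (head:       ^)
Step 4: in state D at pos 2, read 1 -> (D,1)->write 1,move L,goto B. Now: state=B, head=1, tape[-4..3]=01110010 (head:      ^)
Step 5: in state B at pos 1, read 0 -> (B,0)->write 0,move R,goto C. Now: state=C, head=2, tape[-4..3]=01110010 (head:       ^)
Step 6: in state C at pos 2, read 1 -> (C,1)->write 0,move L,goto C. Now: state=C, head=1, tape[-4..3]=01110000 (head:      ^)
Step 7: in state C at pos 1, read 0 -> (C,0)->write 1,move L,goto D. Now: state=D, head=0, tape[-4..3]=01110100 (head:     ^)
Step 8: in state D at pos 0, read 0 -> (D,0)->write 0,move R,goto D. Now: state=D, head=1, tape[-4..3]=01110100 (head:      ^)
Step 9: in state D at pos 1, read 1 -> (D,1)->write 1,move L,goto B. Now: state=B, head=0, tape[-4..3]=01110100 (head:     ^)
Step 10: in state B at pos 0, read 0 -> (B,0)->write 0,move R,goto C. Now: state=C, head=1, tape[-4..3]=01110100 (head:      ^)
Step 11: in state C at pos 1, read 1 -> (C,1)->write 0,move L,goto C. Now: state=C, head=0, tape[-4..3]=01110000 (head:     ^)
Step 12: in state C at pos 0, read 0 -> (C,0)->write 1,move L,goto D. Now: state=D, head=-1, tape[-4..3]=01111000 (head:    ^)
Step 13: in state D at pos -1, read 1 -> (D,1)->write 1,move L,goto B. Now: state=B, head=-2, tape[-4..3]=01111000 (head:   ^)
Step 14: in state B at pos -2, read 1 -> (B,1)->write 0,move L,goto A. Now: state=A, head=-3, tape[-4..3]=01011000 (head:  ^)
Step 15: in state A at pos -3, read 1 -> (A,1)->write 1,move L,goto H. Now: state=H, head=-4, tape[-5..3]=001011000 (head:  ^)
State H reached at step 15; 15 <= 16 -> yes

Answer: yes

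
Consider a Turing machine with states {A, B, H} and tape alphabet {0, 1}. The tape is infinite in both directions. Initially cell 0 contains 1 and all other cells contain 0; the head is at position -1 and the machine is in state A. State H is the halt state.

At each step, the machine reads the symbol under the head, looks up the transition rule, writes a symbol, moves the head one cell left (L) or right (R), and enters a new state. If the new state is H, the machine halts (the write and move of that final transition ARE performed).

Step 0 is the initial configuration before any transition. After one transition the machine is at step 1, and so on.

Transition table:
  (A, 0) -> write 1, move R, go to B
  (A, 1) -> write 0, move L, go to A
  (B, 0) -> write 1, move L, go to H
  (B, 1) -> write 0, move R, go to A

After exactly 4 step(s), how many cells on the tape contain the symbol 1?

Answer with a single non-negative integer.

Step 1: in state A at pos -1, read 0 -> (A,0)->write 1,move R,goto B. Now: state=B, head=0, tape[-2..1]=0110 (head:   ^)
Step 2: in state B at pos 0, read 1 -> (B,1)->write 0,move R,goto A. Now: state=A, head=1, tape[-2..2]=01000 (head:    ^)
Step 3: in state A at pos 1, read 0 -> (A,0)->write 1,move R,goto B. Now: state=B, head=2, tape[-2..3]=010100 (head:     ^)
Step 4: in state B at pos 2, read 0 -> (B,0)->write 1,move L,goto H. Now: state=H, head=1, tape[-2..3]=010110 (head:    ^)
Cells containing 1 after step 4: {-1, 1, 2} -> 3 cell(s)

Answer: 3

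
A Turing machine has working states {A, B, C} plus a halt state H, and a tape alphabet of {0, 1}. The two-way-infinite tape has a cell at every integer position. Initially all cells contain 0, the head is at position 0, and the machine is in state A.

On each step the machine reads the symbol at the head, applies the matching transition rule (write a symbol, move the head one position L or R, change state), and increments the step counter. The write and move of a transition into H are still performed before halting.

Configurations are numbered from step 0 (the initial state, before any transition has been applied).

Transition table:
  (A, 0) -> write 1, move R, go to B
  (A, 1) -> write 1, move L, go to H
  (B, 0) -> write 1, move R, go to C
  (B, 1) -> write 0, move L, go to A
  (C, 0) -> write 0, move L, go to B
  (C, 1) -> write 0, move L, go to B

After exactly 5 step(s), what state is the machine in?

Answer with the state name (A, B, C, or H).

Step 1: in state A at pos 0, read 0 -> (A,0)->write 1,move R,goto B. Now: state=B, head=1, tape[-1..2]=0100 (head:   ^)
Step 2: in state B at pos 1, read 0 -> (B,0)->write 1,move R,goto C. Now: state=C, head=2, tape[-1..3]=01100 (head:    ^)
Step 3: in state C at pos 2, read 0 -> (C,0)->write 0,move L,goto B. Now: state=B, head=1, tape[-1..3]=01100 (head:   ^)
Step 4: in state B at pos 1, read 1 -> (B,1)->write 0,move L,goto A. Now: state=A, head=0, tape[-1..3]=01000 (head:  ^)
Step 5: in state A at pos 0, read 1 -> (A,1)->write 1,move L,goto H. Now: state=H, head=-1, tape[-2..3]=001000 (head:  ^)

Answer: H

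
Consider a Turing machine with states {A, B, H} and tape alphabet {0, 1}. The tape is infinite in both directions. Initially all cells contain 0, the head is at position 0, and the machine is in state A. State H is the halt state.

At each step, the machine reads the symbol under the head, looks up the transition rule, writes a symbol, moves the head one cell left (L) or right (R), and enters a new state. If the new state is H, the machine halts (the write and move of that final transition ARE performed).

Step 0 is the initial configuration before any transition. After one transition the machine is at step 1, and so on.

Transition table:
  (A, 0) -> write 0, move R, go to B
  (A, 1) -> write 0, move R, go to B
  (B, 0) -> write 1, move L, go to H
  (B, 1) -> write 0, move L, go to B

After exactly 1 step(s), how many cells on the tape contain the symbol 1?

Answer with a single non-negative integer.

Step 1: in state A at pos 0, read 0 -> (A,0)->write 0,move R,goto B. Now: state=B, head=1, tape[-1..2]=0000 (head:   ^)
No cell contains 1 after step 1 -> 0 cell(s)

Answer: 0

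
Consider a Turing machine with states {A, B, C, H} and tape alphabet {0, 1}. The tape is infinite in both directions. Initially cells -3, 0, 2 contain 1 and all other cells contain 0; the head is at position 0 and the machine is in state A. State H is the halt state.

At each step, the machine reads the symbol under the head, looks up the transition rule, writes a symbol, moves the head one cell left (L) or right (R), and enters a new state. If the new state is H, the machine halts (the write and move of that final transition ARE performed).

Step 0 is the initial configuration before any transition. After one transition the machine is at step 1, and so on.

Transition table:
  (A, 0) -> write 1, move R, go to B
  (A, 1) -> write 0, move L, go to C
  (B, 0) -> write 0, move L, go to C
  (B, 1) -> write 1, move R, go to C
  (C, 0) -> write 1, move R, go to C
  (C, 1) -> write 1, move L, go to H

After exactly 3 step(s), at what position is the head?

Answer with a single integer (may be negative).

Step 1: in state A at pos 0, read 1 -> (A,1)->write 0,move L,goto C. Now: state=C, head=-1, tape[-4..3]=01000010 (head:    ^)
Step 2: in state C at pos -1, read 0 -> (C,0)->write 1,move R,goto C. Now: state=C, head=0, tape[-4..3]=01010010 (head:     ^)
Step 3: in state C at pos 0, read 0 -> (C,0)->write 1,move R,goto C. Now: state=C, head=1, tape[-4..3]=01011010 (head:      ^)

Answer: 1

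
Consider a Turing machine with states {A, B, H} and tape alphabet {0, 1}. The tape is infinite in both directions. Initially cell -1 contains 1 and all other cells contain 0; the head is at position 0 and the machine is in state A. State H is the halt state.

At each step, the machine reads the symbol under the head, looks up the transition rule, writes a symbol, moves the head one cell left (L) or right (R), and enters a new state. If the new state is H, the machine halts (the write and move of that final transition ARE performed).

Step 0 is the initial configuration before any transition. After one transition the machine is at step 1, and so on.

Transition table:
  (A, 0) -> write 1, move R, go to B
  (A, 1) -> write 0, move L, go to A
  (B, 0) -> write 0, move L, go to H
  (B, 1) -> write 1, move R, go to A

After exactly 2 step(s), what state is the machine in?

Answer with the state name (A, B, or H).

Step 1: in state A at pos 0, read 0 -> (A,0)->write 1,move R,goto B. Now: state=B, head=1, tape[-2..2]=01100 (head:    ^)
Step 2: in state B at pos 1, read 0 -> (B,0)->write 0,move L,goto H. Now: state=H, head=0, tape[-2..2]=01100 (head:   ^)

Answer: H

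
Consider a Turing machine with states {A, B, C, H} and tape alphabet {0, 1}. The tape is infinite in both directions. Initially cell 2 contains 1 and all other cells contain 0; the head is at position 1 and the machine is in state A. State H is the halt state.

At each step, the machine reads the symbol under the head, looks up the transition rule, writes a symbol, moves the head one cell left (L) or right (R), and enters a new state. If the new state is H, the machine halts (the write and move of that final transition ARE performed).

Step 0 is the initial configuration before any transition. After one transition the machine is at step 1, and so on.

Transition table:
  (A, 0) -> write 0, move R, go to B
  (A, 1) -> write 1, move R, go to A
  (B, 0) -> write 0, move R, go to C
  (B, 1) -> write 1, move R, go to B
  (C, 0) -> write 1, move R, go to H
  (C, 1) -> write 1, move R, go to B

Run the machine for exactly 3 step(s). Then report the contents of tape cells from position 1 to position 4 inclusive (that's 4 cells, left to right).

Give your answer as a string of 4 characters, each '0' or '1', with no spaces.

Step 1: in state A at pos 1, read 0 -> (A,0)->write 0,move R,goto B. Now: state=B, head=2, tape[0..3]=0010 (head:   ^)
Step 2: in state B at pos 2, read 1 -> (B,1)->write 1,move R,goto B. Now: state=B, head=3, tape[0..4]=00100 (head:    ^)
Step 3: in state B at pos 3, read 0 -> (B,0)->write 0,move R,goto C. Now: state=C, head=4, tape[0..5]=001000 (head:     ^)

Answer: 0100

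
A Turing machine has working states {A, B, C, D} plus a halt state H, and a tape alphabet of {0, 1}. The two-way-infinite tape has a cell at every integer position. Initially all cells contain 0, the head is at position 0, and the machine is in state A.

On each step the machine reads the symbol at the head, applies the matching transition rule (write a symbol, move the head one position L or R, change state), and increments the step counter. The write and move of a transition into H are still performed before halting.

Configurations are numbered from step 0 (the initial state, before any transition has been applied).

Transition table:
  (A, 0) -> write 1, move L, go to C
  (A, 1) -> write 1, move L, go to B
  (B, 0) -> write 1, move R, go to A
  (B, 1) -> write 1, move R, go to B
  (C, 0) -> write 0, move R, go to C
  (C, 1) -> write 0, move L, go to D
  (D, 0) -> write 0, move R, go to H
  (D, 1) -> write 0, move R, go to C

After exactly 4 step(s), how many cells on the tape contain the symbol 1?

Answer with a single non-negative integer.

Answer: 0

Derivation:
Step 1: in state A at pos 0, read 0 -> (A,0)->write 1,move L,goto C. Now: state=C, head=-1, tape[-2..1]=0010 (head:  ^)
Step 2: in state C at pos -1, read 0 -> (C,0)->write 0,move R,goto C. Now: state=C, head=0, tape[-2..1]=0010 (head:   ^)
Step 3: in state C at pos 0, read 1 -> (C,1)->write 0,move L,goto D. Now: state=D, head=-1, tape[-2..1]=0000 (head:  ^)
Step 4: in state D at pos -1, read 0 -> (D,0)->write 0,move R,goto H. Now: state=H, head=0, tape[-2..1]=0000 (head:   ^)
No cell contains 1 after step 4 -> 0 cell(s)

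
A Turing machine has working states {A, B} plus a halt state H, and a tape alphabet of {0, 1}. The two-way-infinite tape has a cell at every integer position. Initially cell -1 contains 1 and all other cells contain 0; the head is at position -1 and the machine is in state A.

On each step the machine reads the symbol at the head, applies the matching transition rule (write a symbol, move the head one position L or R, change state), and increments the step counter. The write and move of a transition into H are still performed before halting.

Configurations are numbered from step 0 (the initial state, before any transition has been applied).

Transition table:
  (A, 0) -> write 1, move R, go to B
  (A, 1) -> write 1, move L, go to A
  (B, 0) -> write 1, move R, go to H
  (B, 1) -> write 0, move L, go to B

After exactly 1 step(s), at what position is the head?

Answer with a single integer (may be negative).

Answer: -2

Derivation:
Step 1: in state A at pos -1, read 1 -> (A,1)->write 1,move L,goto A. Now: state=A, head=-2, tape[-3..0]=0010 (head:  ^)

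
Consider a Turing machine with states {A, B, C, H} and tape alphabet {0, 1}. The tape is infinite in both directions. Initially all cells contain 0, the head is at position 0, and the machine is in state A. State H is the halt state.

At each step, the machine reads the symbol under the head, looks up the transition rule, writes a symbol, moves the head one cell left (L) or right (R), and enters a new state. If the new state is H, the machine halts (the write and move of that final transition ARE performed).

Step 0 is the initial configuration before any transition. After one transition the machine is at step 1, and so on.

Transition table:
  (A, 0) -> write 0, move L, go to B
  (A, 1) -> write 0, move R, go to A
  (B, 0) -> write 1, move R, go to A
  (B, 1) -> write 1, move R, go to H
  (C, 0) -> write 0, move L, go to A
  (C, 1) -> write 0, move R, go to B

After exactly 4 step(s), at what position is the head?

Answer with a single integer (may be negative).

Answer: 0

Derivation:
Step 1: in state A at pos 0, read 0 -> (A,0)->write 0,move L,goto B. Now: state=B, head=-1, tape[-2..1]=0000 (head:  ^)
Step 2: in state B at pos -1, read 0 -> (B,0)->write 1,move R,goto A. Now: state=A, head=0, tape[-2..1]=0100 (head:   ^)
Step 3: in state A at pos 0, read 0 -> (A,0)->write 0,move L,goto B. Now: state=B, head=-1, tape[-2..1]=0100 (head:  ^)
Step 4: in state B at pos -1, read 1 -> (B,1)->write 1,move R,goto H. Now: state=H, head=0, tape[-2..1]=0100 (head:   ^)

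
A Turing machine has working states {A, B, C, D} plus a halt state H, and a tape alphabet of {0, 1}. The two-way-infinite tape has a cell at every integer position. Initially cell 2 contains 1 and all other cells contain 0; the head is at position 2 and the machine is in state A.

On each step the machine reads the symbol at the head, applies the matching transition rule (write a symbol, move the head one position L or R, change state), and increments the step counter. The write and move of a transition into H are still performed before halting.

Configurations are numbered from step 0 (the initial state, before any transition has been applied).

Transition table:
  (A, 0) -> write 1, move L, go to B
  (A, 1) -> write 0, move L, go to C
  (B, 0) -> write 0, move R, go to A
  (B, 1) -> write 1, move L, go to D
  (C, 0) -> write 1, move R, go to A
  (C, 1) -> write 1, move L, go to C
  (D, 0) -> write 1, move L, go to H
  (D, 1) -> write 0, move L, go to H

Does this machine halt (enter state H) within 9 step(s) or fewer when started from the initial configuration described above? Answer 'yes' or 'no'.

Answer: yes

Derivation:
Step 1: in state A at pos 2, read 1 -> (A,1)->write 0,move L,goto C. Now: state=C, head=1, tape[0..3]=0000 (head:  ^)
Step 2: in state C at pos 1, read 0 -> (C,0)->write 1,move R,goto A. Now: state=A, head=2, tape[0..3]=0100 (head:   ^)
Step 3: in state A at pos 2, read 0 -> (A,0)->write 1,move L,goto B. Now: state=B, head=1, tape[0..3]=0110 (head:  ^)
Step 4: in state B at pos 1, read 1 -> (B,1)->write 1,move L,goto D. Now: state=D, head=0, tape[-1..3]=00110 (head:  ^)
Step 5: in state D at pos 0, read 0 -> (D,0)->write 1,move L,goto H. Now: state=H, head=-1, tape[-2..3]=001110 (head:  ^)
State H reached at step 5; 5 <= 9 -> yes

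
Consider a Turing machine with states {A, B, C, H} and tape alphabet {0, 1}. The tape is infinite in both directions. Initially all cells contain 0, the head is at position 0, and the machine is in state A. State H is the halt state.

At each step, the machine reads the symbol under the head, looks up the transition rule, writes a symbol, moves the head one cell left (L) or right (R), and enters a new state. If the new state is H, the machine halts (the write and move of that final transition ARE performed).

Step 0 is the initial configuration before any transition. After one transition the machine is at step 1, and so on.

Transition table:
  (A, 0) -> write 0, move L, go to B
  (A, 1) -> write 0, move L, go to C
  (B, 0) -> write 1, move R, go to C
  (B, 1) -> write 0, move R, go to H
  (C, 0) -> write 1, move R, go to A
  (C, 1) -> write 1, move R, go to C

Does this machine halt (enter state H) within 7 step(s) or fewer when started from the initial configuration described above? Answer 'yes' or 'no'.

Answer: yes

Derivation:
Step 1: in state A at pos 0, read 0 -> (A,0)->write 0,move L,goto B. Now: state=B, head=-1, tape[-2..1]=0000 (head:  ^)
Step 2: in state B at pos -1, read 0 -> (B,0)->write 1,move R,goto C. Now: state=C, head=0, tape[-2..1]=0100 (head:   ^)
Step 3: in state C at pos 0, read 0 -> (C,0)->write 1,move R,goto A. Now: state=A, head=1, tape[-2..2]=01100 (head:    ^)
Step 4: in state A at pos 1, read 0 -> (A,0)->write 0,move L,goto B. Now: state=B, head=0, tape[-2..2]=01100 (head:   ^)
Step 5: in state B at pos 0, read 1 -> (B,1)->write 0,move R,goto H. Now: state=H, head=1, tape[-2..2]=01000 (head:    ^)
State H reached at step 5; 5 <= 7 -> yes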